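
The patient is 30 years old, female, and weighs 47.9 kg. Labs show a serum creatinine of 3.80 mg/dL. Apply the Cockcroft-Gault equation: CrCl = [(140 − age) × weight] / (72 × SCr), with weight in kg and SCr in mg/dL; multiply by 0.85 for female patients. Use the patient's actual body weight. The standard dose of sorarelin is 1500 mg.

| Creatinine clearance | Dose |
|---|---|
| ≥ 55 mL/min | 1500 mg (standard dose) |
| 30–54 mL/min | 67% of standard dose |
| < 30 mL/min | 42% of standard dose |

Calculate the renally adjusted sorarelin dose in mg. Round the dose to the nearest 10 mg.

630 mg

CrCl = (140 − 30) × 47.9 / (72 × 3.8) × 0.85 = 5269.0 / 273.60 × 0.85 ≈ 16.4 mL/min
CrCl ≈ 16 mL/min → bracket < 30 mL/min.
42% of 1500 mg = 630 mg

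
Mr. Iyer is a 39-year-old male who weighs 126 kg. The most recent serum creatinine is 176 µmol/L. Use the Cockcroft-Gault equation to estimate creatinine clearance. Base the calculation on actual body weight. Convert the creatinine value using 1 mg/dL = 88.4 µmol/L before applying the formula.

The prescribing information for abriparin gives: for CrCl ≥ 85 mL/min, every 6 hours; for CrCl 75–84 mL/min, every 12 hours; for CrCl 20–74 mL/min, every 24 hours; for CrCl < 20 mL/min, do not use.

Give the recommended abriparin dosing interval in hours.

every 6 hours

SCr = 176 / 88.4 = 1.991 mg/dL
CrCl = (140 − 39) × 126 / (72 × 1.991) = 12726.0 / 143.35 ≈ 88.8 mL/min
CrCl ≈ 89 mL/min → bracket ≥ 85 mL/min → every 6 hours.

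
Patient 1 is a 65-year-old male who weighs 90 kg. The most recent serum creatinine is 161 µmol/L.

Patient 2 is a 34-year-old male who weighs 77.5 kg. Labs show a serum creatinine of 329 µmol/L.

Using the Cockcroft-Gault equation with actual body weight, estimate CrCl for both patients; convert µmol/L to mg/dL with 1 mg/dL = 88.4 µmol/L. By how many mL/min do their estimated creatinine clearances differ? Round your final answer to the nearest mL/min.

21 mL/min

Patient 1: SCr = 161 / 88.4 = 1.821 mg/dL
Patient 1: CrCl = (140 − 65) × 90 / (72 × 1.821) = 6750.0 / 131.11 ≈ 51.5 mL/min
Patient 2: SCr = 329 / 88.4 = 3.722 mg/dL
Patient 2: CrCl = (140 − 34) × 77.5 / (72 × 3.722) = 8215.0 / 267.98 ≈ 30.7 mL/min
|51.5 − 30.7| = 20.8 mL/min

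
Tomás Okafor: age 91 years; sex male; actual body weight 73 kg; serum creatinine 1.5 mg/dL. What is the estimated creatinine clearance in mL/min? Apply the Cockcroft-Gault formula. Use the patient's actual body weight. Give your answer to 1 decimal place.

CrCl = (140 − 91) × 73 / (72 × 1.5) = 3577.0 / 108.00 ≈ 33.1 mL/min

33.1 mL/min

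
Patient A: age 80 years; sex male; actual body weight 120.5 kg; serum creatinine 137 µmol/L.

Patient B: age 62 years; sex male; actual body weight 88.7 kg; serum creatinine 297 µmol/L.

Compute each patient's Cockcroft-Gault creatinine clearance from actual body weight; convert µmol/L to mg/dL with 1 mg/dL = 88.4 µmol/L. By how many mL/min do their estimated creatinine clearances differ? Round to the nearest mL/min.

Patient A: SCr = 137 / 88.4 = 1.55 mg/dL
Patient A: CrCl = (140 − 80) × 120.5 / (72 × 1.55) = 7230.0 / 111.60 ≈ 64.8 mL/min
Patient B: SCr = 297 / 88.4 = 3.36 mg/dL
Patient B: CrCl = (140 − 62) × 88.7 / (72 × 3.36) = 6918.6 / 241.92 ≈ 28.6 mL/min
|64.8 − 28.6| = 36.2 mL/min

36 mL/min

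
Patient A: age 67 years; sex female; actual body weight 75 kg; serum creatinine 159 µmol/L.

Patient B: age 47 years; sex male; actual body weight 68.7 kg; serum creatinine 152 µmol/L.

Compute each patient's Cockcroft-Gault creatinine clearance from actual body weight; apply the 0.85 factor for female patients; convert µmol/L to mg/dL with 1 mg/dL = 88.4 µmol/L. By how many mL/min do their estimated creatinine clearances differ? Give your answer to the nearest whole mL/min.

Patient A: SCr = 159 / 88.4 = 1.799 mg/dL
Patient A: CrCl = (140 − 67) × 75 / (72 × 1.799) × 0.85 = 5475.0 / 129.53 × 0.85 ≈ 35.9 mL/min
Patient B: SCr = 152 / 88.4 = 1.719 mg/dL
Patient B: CrCl = (140 − 47) × 68.7 / (72 × 1.719) = 6389.1 / 123.77 ≈ 51.6 mL/min
|35.9 − 51.6| = 15.7 mL/min

16 mL/min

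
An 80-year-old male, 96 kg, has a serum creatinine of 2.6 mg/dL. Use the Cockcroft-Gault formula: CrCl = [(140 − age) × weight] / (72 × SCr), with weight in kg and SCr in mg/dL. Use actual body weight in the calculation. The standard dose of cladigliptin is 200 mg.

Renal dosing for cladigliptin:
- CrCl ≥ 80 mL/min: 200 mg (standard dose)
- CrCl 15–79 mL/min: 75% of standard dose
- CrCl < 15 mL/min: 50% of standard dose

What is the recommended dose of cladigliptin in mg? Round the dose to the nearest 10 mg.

150 mg

CrCl = (140 − 80) × 96 / (72 × 2.6) = 5760.0 / 187.20 ≈ 30.8 mL/min
CrCl ≈ 31 mL/min → bracket 15–79 mL/min.
75% of 200 mg = 150 mg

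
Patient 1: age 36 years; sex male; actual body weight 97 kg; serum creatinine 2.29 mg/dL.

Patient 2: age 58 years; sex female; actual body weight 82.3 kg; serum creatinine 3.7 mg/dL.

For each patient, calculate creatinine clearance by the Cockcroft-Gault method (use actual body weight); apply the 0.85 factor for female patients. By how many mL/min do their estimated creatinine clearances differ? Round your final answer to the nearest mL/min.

Patient 1: CrCl = (140 − 36) × 97 / (72 × 2.29) = 10088.0 / 164.88 ≈ 61.2 mL/min
Patient 2: CrCl = (140 − 58) × 82.3 / (72 × 3.7) × 0.85 = 6748.6 / 266.40 × 0.85 ≈ 21.5 mL/min
|61.2 − 21.5| = 39.7 mL/min

40 mL/min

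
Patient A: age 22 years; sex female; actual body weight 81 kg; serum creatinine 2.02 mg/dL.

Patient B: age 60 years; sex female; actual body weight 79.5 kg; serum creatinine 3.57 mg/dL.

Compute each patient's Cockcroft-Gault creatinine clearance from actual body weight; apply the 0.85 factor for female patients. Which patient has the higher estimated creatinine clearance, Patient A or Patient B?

Patient A: CrCl = (140 − 22) × 81 / (72 × 2.02) × 0.85 = 9558.0 / 145.44 × 0.85 ≈ 55.9 mL/min
Patient B: CrCl = (140 − 60) × 79.5 / (72 × 3.57) × 0.85 = 6360.0 / 257.04 × 0.85 ≈ 21.0 mL/min
55.9 vs 21.0 mL/min → Patient A is higher.

Patient A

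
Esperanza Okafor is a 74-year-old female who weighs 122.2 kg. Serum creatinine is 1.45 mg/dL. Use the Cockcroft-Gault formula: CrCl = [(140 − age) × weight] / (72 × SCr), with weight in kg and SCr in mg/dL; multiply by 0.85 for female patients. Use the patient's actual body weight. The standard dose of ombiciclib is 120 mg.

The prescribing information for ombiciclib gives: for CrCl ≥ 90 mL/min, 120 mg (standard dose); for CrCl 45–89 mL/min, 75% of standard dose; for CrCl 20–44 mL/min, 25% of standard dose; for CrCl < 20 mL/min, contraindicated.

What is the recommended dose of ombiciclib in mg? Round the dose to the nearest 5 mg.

90 mg

CrCl = (140 − 74) × 122.2 / (72 × 1.45) × 0.85 = 8065.2 / 104.40 × 0.85 ≈ 65.7 mL/min
CrCl ≈ 66 mL/min → bracket 45–89 mL/min.
75% of 120 mg = 90 mg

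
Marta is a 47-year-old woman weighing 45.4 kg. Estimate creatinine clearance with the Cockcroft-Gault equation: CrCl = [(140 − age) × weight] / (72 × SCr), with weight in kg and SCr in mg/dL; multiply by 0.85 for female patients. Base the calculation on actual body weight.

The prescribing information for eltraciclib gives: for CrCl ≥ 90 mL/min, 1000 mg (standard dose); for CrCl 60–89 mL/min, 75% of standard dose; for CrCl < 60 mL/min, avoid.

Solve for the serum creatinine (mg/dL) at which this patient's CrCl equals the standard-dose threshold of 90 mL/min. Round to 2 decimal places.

0.55 mg/dL

Standard dose requires CrCl ≥ 90 mL/min.
Set (140 − 47) × 45.4 × 0.85 / (72 × SCr) = 90
SCr = (140 − 47) × 45.4 × 0.85 / (72 × 90) = 0.554 mg/dL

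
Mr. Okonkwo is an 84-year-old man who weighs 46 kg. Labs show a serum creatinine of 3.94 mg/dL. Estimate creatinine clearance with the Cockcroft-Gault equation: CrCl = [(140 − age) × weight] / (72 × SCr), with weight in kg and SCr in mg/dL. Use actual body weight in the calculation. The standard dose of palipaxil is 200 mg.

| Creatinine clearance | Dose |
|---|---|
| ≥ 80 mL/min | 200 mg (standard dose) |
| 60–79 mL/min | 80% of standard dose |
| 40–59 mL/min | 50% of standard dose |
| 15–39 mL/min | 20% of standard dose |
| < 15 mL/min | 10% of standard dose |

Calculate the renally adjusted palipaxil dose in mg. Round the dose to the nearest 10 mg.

CrCl = (140 − 84) × 46 / (72 × 3.94) = 2576.0 / 283.68 ≈ 9.1 mL/min
CrCl ≈ 9 mL/min → bracket < 15 mL/min.
10% of 200 mg = 20 mg

20 mg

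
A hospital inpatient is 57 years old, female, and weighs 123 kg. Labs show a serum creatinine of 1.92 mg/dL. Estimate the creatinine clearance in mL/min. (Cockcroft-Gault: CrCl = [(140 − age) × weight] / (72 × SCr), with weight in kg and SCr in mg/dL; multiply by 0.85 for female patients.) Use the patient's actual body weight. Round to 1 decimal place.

62.8 mL/min

CrCl = (140 − 57) × 123 / (72 × 1.92) × 0.85 = 10209.0 / 138.24 × 0.85 ≈ 62.8 mL/min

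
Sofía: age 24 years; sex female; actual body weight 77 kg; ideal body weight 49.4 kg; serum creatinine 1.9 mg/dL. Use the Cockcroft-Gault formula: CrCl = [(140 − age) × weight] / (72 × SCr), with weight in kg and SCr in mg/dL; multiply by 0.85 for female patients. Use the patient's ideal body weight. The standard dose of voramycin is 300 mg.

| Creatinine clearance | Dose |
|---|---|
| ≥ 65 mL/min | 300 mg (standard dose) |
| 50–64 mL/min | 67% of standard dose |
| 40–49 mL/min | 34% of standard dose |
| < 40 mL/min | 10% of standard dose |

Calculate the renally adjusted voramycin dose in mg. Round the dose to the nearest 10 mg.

30 mg

CrCl = (140 − 24) × 49.4 / (72 × 1.9) × 0.85 = 5730.4 / 136.80 × 0.85 ≈ 35.6 mL/min
CrCl ≈ 36 mL/min → bracket < 40 mL/min.
10% of 300 mg = 30 mg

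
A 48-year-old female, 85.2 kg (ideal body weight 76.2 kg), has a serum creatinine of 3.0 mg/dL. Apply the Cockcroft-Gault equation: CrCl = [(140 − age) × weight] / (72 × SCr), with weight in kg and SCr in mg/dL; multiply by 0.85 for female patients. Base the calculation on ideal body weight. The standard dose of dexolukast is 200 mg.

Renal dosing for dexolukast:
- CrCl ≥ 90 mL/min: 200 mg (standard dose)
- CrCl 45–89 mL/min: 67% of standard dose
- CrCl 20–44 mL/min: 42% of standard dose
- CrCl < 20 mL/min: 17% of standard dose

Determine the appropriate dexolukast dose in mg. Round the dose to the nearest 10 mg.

80 mg

CrCl = (140 − 48) × 76.2 / (72 × 3) × 0.85 = 7010.4 / 216.00 × 0.85 ≈ 27.6 mL/min
CrCl ≈ 28 mL/min → bracket 20–44 mL/min.
42% of 200 mg = 84 mg → 80 mg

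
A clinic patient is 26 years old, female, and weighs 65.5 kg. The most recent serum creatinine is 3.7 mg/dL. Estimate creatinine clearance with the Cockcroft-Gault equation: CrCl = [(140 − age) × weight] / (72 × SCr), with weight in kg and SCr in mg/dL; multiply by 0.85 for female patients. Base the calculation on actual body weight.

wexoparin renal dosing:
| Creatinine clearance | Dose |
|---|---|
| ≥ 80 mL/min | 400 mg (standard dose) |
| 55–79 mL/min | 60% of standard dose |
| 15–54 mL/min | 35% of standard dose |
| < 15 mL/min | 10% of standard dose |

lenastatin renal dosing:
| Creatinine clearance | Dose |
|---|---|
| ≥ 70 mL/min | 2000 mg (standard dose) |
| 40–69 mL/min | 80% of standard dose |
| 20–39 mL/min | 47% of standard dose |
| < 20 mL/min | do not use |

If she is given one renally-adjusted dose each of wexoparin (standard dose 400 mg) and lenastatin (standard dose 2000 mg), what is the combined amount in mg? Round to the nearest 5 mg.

1080 mg

CrCl = (140 − 26) × 65.5 / (72 × 3.7) × 0.85 = 7467.0 / 266.40 × 0.85 ≈ 23.8 mL/min
CrCl ≈ 24 mL/min.
wexoparin: 15–54 mL/min → 35% of 400 mg = 140 mg.
lenastatin: 20–39 mL/min → 47% of 2000 mg = 940 mg.
Total = 140 + 940 = 1080 mg.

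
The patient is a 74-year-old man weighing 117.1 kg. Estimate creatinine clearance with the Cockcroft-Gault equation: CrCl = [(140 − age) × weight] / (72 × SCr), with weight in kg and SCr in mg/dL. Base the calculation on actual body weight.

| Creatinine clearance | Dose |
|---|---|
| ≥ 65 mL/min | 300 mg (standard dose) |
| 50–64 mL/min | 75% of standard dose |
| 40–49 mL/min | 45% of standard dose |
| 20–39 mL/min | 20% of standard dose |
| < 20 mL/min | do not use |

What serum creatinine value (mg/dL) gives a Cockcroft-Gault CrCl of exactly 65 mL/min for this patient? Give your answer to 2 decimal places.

Standard dose requires CrCl ≥ 65 mL/min.
Set (140 − 74) × 117.1 / (72 × SCr) = 65
SCr = (140 − 74) × 117.1 / (72 × 65) = 1.651 mg/dL

1.65 mg/dL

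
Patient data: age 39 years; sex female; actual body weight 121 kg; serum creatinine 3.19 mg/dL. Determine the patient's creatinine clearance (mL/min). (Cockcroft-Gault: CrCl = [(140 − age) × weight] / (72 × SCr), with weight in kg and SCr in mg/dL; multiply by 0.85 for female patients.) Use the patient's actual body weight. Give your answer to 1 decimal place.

CrCl = (140 − 39) × 121 / (72 × 3.19) × 0.85 = 12221.0 / 229.68 × 0.85 ≈ 45.2 mL/min

45.2 mL/min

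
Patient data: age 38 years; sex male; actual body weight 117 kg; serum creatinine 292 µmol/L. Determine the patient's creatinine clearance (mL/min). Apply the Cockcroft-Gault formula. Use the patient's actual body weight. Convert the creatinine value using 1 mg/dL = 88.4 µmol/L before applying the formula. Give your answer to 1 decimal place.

SCr = 292 / 88.4 = 3.303 mg/dL
CrCl = (140 − 38) × 117 / (72 × 3.303) = 11934.0 / 237.82 ≈ 50.2 mL/min

50.2 mL/min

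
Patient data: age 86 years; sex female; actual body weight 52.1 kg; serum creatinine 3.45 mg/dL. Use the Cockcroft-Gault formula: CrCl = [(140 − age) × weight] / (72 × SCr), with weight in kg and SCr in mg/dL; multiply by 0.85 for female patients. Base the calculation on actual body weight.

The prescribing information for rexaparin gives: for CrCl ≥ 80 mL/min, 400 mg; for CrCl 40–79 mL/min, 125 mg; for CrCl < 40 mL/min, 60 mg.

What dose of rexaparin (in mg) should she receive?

60 mg

CrCl = (140 − 86) × 52.1 / (72 × 3.45) × 0.85 = 2813.4 / 248.40 × 0.85 ≈ 9.6 mL/min
CrCl ≈ 10 mL/min → bracket < 40 mL/min.
Dose for this bracket: 60 mg.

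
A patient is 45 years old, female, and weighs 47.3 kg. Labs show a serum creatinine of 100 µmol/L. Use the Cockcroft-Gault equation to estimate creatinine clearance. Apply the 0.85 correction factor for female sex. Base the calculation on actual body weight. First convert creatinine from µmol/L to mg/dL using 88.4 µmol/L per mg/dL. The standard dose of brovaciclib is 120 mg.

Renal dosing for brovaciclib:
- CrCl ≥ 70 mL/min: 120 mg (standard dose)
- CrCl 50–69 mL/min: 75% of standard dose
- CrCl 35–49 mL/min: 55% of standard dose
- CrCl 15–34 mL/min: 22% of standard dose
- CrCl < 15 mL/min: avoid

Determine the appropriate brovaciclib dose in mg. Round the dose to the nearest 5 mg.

SCr = 100 / 88.4 = 1.131 mg/dL
CrCl = (140 − 45) × 47.3 / (72 × 1.131) × 0.85 = 4493.5 / 81.43 × 0.85 ≈ 46.9 mL/min
CrCl ≈ 47 mL/min → bracket 35–49 mL/min.
55% of 120 mg = 66 mg → 65 mg

65 mg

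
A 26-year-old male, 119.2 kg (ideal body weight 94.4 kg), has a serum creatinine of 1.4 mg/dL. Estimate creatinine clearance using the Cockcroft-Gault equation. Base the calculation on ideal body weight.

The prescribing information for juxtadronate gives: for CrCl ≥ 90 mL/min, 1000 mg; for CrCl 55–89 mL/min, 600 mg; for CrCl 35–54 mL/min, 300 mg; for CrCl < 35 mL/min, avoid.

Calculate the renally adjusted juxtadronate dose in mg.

CrCl = (140 − 26) × 94.4 / (72 × 1.4) = 10761.6 / 100.80 ≈ 106.8 mL/min
CrCl ≈ 107 mL/min → bracket ≥ 90 mL/min.
Dose for this bracket: 1000 mg.

1000 mg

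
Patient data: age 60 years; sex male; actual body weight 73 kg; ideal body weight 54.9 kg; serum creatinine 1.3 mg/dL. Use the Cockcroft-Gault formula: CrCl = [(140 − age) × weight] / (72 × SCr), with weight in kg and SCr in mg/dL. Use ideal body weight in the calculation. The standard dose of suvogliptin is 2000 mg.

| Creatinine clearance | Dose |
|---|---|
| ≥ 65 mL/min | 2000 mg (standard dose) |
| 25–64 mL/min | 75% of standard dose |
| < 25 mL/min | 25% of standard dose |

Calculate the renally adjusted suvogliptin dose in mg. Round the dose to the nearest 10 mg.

1500 mg

CrCl = (140 − 60) × 54.9 / (72 × 1.3) = 4392.0 / 93.60 ≈ 46.9 mL/min
CrCl ≈ 47 mL/min → bracket 25–64 mL/min.
75% of 2000 mg = 1500 mg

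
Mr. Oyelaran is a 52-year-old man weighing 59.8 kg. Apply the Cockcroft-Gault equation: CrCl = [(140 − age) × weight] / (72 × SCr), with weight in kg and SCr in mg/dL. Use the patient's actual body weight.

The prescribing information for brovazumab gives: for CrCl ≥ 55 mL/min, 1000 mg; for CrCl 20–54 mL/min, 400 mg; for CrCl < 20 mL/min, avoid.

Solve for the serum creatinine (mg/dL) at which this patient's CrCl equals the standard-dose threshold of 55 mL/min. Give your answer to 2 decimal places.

Standard dose requires CrCl ≥ 55 mL/min.
Set (140 − 52) × 59.8 / (72 × SCr) = 55
SCr = (140 − 52) × 59.8 / (72 × 55) = 1.329 mg/dL

1.33 mg/dL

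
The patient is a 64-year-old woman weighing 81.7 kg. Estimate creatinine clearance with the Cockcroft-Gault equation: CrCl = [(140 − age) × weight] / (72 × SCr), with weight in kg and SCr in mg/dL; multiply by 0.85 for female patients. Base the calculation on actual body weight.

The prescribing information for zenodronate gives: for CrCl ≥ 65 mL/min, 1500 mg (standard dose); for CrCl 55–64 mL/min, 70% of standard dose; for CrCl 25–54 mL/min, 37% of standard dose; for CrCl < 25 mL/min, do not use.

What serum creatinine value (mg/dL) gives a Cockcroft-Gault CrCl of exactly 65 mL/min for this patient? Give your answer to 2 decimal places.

1.13 mg/dL

Standard dose requires CrCl ≥ 65 mL/min.
Set (140 − 64) × 81.7 × 0.85 / (72 × SCr) = 65
SCr = (140 − 64) × 81.7 × 0.85 / (72 × 65) = 1.128 mg/dL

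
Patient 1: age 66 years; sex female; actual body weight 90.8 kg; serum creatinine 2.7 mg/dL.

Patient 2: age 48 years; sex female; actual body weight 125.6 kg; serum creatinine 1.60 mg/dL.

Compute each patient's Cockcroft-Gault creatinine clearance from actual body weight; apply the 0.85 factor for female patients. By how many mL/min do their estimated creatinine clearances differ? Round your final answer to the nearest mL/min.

Patient 1: CrCl = (140 − 66) × 90.8 / (72 × 2.7) × 0.85 = 6719.2 / 194.40 × 0.85 ≈ 29.4 mL/min
Patient 2: CrCl = (140 − 48) × 125.6 / (72 × 1.6) × 0.85 = 11555.2 / 115.20 × 0.85 ≈ 85.3 mL/min
|29.4 − 85.3| = 55.9 mL/min

56 mL/min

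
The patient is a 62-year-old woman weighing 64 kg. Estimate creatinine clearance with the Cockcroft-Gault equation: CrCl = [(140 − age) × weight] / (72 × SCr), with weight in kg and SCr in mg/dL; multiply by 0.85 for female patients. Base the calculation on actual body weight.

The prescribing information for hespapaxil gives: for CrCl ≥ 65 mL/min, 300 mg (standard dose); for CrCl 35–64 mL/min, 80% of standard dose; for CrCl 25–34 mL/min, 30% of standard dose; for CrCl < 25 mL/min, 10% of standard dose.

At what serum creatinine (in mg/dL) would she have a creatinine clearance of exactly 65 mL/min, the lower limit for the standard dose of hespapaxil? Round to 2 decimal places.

Standard dose requires CrCl ≥ 65 mL/min.
Set (140 − 62) × 64 × 0.85 / (72 × SCr) = 65
SCr = (140 − 62) × 64 × 0.85 / (72 × 65) = 0.907 mg/dL

0.91 mg/dL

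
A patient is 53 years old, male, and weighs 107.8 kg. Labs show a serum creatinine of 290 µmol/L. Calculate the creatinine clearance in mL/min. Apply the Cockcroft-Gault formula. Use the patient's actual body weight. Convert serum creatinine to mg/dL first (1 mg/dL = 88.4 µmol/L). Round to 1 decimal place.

39.7 mL/min

SCr = 290 / 88.4 = 3.281 mg/dL
CrCl = (140 − 53) × 107.8 / (72 × 3.281) = 9378.6 / 236.23 ≈ 39.7 mL/min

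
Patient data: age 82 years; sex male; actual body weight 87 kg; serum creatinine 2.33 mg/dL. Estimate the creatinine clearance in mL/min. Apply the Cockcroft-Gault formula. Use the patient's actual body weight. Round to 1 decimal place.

CrCl = (140 − 82) × 87 / (72 × 2.33) = 5046.0 / 167.76 ≈ 30.1 mL/min

30.1 mL/min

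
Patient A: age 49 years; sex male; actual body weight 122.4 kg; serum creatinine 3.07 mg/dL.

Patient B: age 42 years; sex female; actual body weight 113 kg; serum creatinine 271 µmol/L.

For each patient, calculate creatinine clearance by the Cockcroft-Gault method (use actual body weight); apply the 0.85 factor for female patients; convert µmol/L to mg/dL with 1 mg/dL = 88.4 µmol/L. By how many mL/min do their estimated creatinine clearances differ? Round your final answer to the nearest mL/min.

8 mL/min

Patient A: CrCl = (140 − 49) × 122.4 / (72 × 3.07) = 11138.4 / 221.04 ≈ 50.4 mL/min
Patient B: SCr = 271 / 88.4 = 3.066 mg/dL
Patient B: CrCl = (140 − 42) × 113 / (72 × 3.066) × 0.85 = 11074.0 / 220.75 × 0.85 ≈ 42.6 mL/min
|50.4 − 42.6| = 7.8 mL/min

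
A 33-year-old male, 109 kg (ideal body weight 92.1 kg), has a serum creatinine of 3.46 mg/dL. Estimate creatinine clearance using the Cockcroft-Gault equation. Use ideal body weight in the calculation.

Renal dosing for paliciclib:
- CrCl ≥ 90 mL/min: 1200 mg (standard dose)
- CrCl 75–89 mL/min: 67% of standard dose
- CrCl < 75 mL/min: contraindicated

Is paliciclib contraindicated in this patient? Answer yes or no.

CrCl = (140 − 33) × 92.1 / (72 × 3.46) = 9854.7 / 249.12 ≈ 39.6 mL/min
CrCl ≈ 40 mL/min, which is < 75 mL/min.

yes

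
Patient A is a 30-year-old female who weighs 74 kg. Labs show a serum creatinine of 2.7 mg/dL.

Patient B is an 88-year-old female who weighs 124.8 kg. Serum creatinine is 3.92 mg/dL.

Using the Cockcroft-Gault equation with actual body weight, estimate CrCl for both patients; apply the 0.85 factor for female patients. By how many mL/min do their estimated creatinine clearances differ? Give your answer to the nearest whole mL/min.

16 mL/min

Patient A: CrCl = (140 − 30) × 74 / (72 × 2.7) × 0.85 = 8140.0 / 194.40 × 0.85 ≈ 35.6 mL/min
Patient B: CrCl = (140 − 88) × 124.8 / (72 × 3.92) × 0.85 = 6489.6 / 282.24 × 0.85 ≈ 19.5 mL/min
|35.6 − 19.5| = 16.1 mL/min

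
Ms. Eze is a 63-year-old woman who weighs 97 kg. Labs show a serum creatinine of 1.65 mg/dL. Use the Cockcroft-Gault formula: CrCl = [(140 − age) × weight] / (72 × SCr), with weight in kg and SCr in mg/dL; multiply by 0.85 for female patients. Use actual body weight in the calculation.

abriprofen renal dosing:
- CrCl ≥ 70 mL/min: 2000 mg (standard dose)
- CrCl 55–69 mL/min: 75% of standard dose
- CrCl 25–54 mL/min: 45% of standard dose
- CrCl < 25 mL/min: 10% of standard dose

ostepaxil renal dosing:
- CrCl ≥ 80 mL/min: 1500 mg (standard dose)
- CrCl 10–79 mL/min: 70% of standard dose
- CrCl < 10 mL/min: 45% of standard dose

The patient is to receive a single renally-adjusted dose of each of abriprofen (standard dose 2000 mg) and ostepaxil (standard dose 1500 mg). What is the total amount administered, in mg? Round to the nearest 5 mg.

1950 mg

CrCl = (140 − 63) × 97 / (72 × 1.65) × 0.85 = 7469.0 / 118.80 × 0.85 ≈ 53.4 mL/min
CrCl ≈ 53 mL/min.
abriprofen: 25–54 mL/min → 45% of 2000 mg = 900 mg.
ostepaxil: 10–79 mL/min → 70% of 1500 mg = 1050 mg.
Total = 900 + 1050 = 1950 mg.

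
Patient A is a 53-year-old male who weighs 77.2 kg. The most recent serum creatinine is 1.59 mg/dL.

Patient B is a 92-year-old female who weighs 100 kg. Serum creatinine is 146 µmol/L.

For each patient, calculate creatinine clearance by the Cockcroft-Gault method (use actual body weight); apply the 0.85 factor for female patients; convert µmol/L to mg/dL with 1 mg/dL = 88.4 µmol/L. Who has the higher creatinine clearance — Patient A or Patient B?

Patient A: CrCl = (140 − 53) × 77.2 / (72 × 1.59) = 6716.4 / 114.48 ≈ 58.7 mL/min
Patient B: SCr = 146 / 88.4 = 1.652 mg/dL
Patient B: CrCl = (140 − 92) × 100 / (72 × 1.652) × 0.85 = 4800.0 / 118.94 × 0.85 ≈ 34.3 mL/min
58.7 vs 34.3 mL/min → Patient A is higher.

Patient A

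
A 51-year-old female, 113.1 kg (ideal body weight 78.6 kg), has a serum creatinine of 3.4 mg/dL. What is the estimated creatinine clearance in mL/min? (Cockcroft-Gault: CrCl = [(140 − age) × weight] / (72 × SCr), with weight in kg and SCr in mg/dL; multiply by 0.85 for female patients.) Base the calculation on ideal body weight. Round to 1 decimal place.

24.3 mL/min

CrCl = (140 − 51) × 78.6 / (72 × 3.4) × 0.85 = 6995.4 / 244.80 × 0.85 ≈ 24.3 mL/min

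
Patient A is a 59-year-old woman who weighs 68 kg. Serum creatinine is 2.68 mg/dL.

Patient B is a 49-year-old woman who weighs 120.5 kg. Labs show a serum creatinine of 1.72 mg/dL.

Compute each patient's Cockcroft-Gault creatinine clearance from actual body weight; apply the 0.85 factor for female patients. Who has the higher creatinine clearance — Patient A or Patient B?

Patient A: CrCl = (140 − 59) × 68 / (72 × 2.68) × 0.85 = 5508.0 / 192.96 × 0.85 ≈ 24.3 mL/min
Patient B: CrCl = (140 − 49) × 120.5 / (72 × 1.72) × 0.85 = 10965.5 / 123.84 × 0.85 ≈ 75.3 mL/min
24.3 vs 75.3 mL/min → Patient B is higher.

Patient B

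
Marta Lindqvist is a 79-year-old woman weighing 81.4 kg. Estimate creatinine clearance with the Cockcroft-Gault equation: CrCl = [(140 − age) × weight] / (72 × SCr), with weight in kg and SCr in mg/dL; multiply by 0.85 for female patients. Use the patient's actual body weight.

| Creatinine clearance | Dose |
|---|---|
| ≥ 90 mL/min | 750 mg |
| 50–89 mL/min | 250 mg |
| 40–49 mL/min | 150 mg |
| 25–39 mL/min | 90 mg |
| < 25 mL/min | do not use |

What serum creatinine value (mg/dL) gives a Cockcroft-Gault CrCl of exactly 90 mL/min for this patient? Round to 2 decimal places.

0.65 mg/dL

Standard dose requires CrCl ≥ 90 mL/min.
Set (140 − 79) × 81.4 × 0.85 / (72 × SCr) = 90
SCr = (140 − 79) × 81.4 × 0.85 / (72 × 90) = 0.651 mg/dL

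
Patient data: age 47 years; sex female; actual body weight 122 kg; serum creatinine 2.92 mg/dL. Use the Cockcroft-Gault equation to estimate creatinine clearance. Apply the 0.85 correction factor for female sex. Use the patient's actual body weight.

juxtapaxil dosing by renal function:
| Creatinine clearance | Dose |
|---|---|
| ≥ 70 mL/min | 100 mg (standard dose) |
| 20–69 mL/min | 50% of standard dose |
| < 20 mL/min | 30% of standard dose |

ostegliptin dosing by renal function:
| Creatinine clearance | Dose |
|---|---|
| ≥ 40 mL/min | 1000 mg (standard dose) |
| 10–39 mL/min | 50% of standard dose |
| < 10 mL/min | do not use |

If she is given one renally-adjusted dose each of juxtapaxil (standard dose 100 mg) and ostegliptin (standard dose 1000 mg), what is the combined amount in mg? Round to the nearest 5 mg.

CrCl = (140 − 47) × 122 / (72 × 2.92) × 0.85 = 11346.0 / 210.24 × 0.85 ≈ 45.9 mL/min
CrCl ≈ 46 mL/min.
juxtapaxil: 20–69 mL/min → 50% of 100 mg = 50 mg.
ostegliptin: ≥ 40 mL/min → 100% of 1000 mg = 1000 mg.
Total = 50 + 1000 = 1050 mg.

1050 mg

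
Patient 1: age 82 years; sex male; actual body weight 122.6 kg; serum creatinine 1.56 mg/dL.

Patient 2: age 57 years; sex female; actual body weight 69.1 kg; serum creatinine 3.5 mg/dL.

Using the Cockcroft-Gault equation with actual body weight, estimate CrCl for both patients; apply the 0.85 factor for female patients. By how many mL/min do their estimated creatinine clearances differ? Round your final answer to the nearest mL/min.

Patient 1: CrCl = (140 − 82) × 122.6 / (72 × 1.56) = 7110.8 / 112.32 ≈ 63.3 mL/min
Patient 2: CrCl = (140 − 57) × 69.1 / (72 × 3.5) × 0.85 = 5735.3 / 252.00 × 0.85 ≈ 19.3 mL/min
|63.3 − 19.3| = 44.0 mL/min

44 mL/min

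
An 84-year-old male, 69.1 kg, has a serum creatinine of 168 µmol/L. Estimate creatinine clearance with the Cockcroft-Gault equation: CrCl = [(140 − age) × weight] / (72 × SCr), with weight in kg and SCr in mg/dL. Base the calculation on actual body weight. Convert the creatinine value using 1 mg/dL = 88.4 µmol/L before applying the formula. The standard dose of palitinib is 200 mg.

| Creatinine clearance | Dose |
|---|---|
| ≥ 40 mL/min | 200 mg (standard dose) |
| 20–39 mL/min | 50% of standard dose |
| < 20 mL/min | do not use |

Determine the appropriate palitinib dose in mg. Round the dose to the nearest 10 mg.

SCr = 168 / 88.4 = 1.9 mg/dL
CrCl = (140 − 84) × 69.1 / (72 × 1.9) = 3869.6 / 136.80 ≈ 28.3 mL/min
CrCl ≈ 28 mL/min → bracket 20–39 mL/min.
50% of 200 mg = 100 mg

100 mg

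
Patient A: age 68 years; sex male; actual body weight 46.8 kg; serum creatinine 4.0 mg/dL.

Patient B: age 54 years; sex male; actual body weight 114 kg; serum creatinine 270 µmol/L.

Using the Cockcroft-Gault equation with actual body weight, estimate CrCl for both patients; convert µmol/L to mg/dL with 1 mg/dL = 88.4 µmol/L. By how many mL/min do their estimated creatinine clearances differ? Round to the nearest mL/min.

33 mL/min

Patient A: CrCl = (140 − 68) × 46.8 / (72 × 4) = 3369.6 / 288.00 ≈ 11.7 mL/min
Patient B: SCr = 270 / 88.4 = 3.054 mg/dL
Patient B: CrCl = (140 − 54) × 114 / (72 × 3.054) = 9804.0 / 219.89 ≈ 44.6 mL/min
|11.7 − 44.6| = 32.9 mL/min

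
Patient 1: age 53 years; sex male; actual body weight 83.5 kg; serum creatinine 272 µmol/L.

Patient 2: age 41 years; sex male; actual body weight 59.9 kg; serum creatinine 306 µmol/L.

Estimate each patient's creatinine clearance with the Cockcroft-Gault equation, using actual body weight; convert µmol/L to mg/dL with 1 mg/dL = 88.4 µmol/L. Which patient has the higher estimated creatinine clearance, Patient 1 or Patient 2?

Patient 1: SCr = 272 / 88.4 = 3.077 mg/dL
Patient 1: CrCl = (140 − 53) × 83.5 / (72 × 3.077) = 7264.5 / 221.54 ≈ 32.8 mL/min
Patient 2: SCr = 306 / 88.4 = 3.462 mg/dL
Patient 2: CrCl = (140 − 41) × 59.9 / (72 × 3.462) = 5930.1 / 249.26 ≈ 23.8 mL/min
32.8 vs 23.8 mL/min → Patient 1 is higher.

Patient 1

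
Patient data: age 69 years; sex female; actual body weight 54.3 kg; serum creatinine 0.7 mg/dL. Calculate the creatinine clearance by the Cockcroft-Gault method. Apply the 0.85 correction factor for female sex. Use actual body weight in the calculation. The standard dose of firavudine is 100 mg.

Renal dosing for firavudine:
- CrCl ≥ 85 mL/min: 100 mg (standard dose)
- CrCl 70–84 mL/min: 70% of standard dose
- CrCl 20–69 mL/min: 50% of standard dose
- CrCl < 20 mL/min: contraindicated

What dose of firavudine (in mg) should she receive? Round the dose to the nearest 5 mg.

CrCl = (140 − 69) × 54.3 / (72 × 0.7) × 0.85 = 3855.3 / 50.40 × 0.85 ≈ 65.0 mL/min
CrCl ≈ 65 mL/min → bracket 20–69 mL/min.
50% of 100 mg = 50 mg

50 mg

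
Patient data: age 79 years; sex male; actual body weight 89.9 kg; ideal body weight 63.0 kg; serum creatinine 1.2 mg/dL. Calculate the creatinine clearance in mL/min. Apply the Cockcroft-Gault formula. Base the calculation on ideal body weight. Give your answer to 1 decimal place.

CrCl = (140 − 79) × 63 / (72 × 1.2) = 3843.0 / 86.40 ≈ 44.5 mL/min

44.5 mL/min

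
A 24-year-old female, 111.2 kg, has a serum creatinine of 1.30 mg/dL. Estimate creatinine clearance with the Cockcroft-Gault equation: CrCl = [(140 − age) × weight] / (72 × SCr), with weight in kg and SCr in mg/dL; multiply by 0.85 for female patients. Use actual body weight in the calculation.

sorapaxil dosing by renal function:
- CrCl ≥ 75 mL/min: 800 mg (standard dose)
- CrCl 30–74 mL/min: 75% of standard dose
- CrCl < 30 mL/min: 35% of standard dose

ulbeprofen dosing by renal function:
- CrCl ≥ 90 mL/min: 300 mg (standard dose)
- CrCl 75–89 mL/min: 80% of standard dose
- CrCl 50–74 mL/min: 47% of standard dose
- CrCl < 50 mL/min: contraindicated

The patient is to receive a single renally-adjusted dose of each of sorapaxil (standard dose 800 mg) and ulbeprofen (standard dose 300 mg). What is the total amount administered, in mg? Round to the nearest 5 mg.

CrCl = (140 − 24) × 111.2 / (72 × 1.3) × 0.85 = 12899.2 / 93.60 × 0.85 ≈ 117.1 mL/min
CrCl ≈ 117 mL/min.
sorapaxil: ≥ 75 mL/min → 100% of 800 mg = 800 mg.
ulbeprofen: ≥ 90 mL/min → 100% of 300 mg = 300 mg.
Total = 800 + 300 = 1100 mg.

1100 mg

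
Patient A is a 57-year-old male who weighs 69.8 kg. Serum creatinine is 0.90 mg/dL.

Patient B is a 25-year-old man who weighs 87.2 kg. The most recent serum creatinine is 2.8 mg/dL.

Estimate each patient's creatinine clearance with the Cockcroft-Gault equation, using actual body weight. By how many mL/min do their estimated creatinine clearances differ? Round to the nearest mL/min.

40 mL/min

Patient A: CrCl = (140 − 57) × 69.8 / (72 × 0.9) = 5793.4 / 64.80 ≈ 89.4 mL/min
Patient B: CrCl = (140 − 25) × 87.2 / (72 × 2.8) = 10028.0 / 201.60 ≈ 49.7 mL/min
|89.4 − 49.7| = 39.7 mL/min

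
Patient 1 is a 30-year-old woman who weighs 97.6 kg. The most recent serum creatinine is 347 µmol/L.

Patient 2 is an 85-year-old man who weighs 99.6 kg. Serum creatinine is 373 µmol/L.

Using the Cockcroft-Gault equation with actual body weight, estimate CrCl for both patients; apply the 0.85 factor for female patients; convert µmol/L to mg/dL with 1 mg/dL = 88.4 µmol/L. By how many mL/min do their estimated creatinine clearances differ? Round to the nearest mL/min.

14 mL/min

Patient 1: SCr = 347 / 88.4 = 3.925 mg/dL
Patient 1: CrCl = (140 − 30) × 97.6 / (72 × 3.925) × 0.85 = 10736.0 / 282.60 × 0.85 ≈ 32.3 mL/min
Patient 2: SCr = 373 / 88.4 = 4.219 mg/dL
Patient 2: CrCl = (140 − 85) × 99.6 / (72 × 4.219) = 5478.0 / 303.77 ≈ 18.0 mL/min
|32.3 − 18.0| = 14.3 mL/min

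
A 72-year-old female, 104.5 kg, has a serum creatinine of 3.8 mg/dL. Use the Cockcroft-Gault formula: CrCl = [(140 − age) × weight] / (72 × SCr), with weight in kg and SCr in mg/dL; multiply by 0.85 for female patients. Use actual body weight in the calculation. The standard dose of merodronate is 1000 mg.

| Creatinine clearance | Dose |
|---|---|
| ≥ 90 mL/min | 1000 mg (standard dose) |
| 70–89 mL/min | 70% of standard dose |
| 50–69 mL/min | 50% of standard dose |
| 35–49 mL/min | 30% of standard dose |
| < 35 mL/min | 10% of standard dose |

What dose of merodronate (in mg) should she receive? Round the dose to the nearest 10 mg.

CrCl = (140 − 72) × 104.5 / (72 × 3.8) × 0.85 = 7106.0 / 273.60 × 0.85 ≈ 22.1 mL/min
CrCl ≈ 22 mL/min → bracket < 35 mL/min.
10% of 1000 mg = 100 mg

100 mg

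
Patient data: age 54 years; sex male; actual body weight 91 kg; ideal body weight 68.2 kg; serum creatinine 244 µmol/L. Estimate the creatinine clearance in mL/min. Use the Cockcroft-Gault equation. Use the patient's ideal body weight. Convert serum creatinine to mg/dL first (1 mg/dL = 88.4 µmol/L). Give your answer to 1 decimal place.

29.5 mL/min

SCr = 244 / 88.4 = 2.76 mg/dL
CrCl = (140 − 54) × 68.2 / (72 × 2.76) = 5865.2 / 198.72 ≈ 29.5 mL/min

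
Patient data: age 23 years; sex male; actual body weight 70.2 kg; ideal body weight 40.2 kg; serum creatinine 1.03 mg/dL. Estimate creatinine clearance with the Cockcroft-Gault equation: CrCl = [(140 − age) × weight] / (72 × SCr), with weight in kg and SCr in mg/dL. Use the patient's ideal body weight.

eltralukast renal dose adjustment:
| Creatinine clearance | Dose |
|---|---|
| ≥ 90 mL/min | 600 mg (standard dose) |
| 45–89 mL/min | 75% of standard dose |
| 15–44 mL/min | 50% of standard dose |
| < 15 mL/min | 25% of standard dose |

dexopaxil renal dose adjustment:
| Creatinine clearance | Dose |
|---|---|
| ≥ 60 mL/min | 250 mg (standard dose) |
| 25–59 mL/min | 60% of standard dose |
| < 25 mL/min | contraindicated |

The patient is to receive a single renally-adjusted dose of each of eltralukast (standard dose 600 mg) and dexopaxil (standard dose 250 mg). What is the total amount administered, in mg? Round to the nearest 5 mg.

700 mg

CrCl = (140 − 23) × 40.2 / (72 × 1.03) = 4703.4 / 74.16 ≈ 63.4 mL/min
CrCl ≈ 63 mL/min.
eltralukast: 45–89 mL/min → 75% of 600 mg = 450 mg.
dexopaxil: ≥ 60 mL/min → 100% of 250 mg = 250 mg.
Total = 450 + 250 = 700 mg.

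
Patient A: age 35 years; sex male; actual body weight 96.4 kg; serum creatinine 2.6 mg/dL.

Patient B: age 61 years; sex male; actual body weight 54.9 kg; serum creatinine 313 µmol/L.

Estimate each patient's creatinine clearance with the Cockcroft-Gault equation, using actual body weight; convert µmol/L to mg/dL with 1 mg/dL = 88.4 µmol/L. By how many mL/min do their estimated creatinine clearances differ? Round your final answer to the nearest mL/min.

37 mL/min

Patient A: CrCl = (140 − 35) × 96.4 / (72 × 2.6) = 10122.0 / 187.20 ≈ 54.1 mL/min
Patient B: SCr = 313 / 88.4 = 3.541 mg/dL
Patient B: CrCl = (140 − 61) × 54.9 / (72 × 3.541) = 4337.1 / 254.95 ≈ 17.0 mL/min
|54.1 − 17.0| = 37.1 mL/min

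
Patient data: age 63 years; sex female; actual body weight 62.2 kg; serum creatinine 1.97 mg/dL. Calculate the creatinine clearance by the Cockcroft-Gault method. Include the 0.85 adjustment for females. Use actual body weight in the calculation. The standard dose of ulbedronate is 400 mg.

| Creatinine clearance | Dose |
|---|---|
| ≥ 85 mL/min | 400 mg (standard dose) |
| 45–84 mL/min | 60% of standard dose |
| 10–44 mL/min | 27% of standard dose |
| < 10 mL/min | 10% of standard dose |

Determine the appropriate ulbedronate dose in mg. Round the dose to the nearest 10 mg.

110 mg

CrCl = (140 − 63) × 62.2 / (72 × 1.97) × 0.85 = 4789.4 / 141.84 × 0.85 ≈ 28.7 mL/min
CrCl ≈ 29 mL/min → bracket 10–44 mL/min.
27% of 400 mg = 108 mg → 110 mg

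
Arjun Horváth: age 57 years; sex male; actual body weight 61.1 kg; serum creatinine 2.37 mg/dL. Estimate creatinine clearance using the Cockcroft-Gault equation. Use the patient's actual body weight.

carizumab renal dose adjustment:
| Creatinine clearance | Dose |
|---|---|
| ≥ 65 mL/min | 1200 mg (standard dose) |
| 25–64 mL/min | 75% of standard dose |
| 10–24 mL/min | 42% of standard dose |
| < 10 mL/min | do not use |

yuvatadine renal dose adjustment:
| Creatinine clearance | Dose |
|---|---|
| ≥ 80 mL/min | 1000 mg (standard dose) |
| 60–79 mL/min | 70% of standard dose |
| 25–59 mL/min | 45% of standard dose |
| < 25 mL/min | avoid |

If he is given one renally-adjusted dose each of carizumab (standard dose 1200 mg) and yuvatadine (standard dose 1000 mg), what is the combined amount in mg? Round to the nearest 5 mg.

1350 mg

CrCl = (140 − 57) × 61.1 / (72 × 2.37) = 5071.3 / 170.64 ≈ 29.7 mL/min
CrCl ≈ 30 mL/min.
carizumab: 25–64 mL/min → 75% of 1200 mg = 900 mg.
yuvatadine: 25–59 mL/min → 45% of 1000 mg = 450 mg.
Total = 900 + 450 = 1350 mg.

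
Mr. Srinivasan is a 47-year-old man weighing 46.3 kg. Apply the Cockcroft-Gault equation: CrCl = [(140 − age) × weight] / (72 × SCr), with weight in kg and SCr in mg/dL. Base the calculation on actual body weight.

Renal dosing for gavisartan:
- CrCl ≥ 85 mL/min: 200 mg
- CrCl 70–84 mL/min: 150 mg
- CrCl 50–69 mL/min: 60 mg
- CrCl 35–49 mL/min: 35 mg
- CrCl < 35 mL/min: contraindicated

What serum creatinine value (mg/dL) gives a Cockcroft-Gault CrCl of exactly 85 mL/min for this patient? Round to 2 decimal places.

0.70 mg/dL

Standard dose requires CrCl ≥ 85 mL/min.
Set (140 − 47) × 46.3 / (72 × SCr) = 85
SCr = (140 − 47) × 46.3 / (72 × 85) = 0.704 mg/dL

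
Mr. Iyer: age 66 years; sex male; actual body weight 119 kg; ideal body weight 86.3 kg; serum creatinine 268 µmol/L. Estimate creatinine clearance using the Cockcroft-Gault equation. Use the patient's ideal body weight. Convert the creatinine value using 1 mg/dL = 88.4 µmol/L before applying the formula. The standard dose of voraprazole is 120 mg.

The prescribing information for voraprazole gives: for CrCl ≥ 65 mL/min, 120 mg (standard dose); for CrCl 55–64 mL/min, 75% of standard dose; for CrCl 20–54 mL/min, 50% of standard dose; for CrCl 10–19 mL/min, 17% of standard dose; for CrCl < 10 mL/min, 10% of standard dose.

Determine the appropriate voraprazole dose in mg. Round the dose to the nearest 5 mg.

SCr = 268 / 88.4 = 3.032 mg/dL
CrCl = (140 − 66) × 86.3 / (72 × 3.032) = 6386.2 / 218.30 ≈ 29.3 mL/min
CrCl ≈ 29 mL/min → bracket 20–54 mL/min.
50% of 120 mg = 60 mg

60 mg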